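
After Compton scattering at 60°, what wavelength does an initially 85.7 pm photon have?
86.9132 pm

Using the Compton formula: λ' = λ + λ_C(1 − cos θ)

For θ = 60°, cos θ = 1/2 (exact) = 0.5000, so:
1 − cos 60° = 1 − (1/2) = 0.5000

Δλ = λ_C × 0.5000 = 2.4263 × 0.5000 = 1.2132 pm

λ' = 85.7 + 1.2132 = 86.9132 pm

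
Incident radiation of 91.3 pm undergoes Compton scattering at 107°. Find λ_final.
94.4357 pm

Using the Compton scattering formula:
λ' = λ + Δλ = λ + λ_C(1 - cos θ)

Given:
- Initial wavelength λ = 91.3 pm
- Scattering angle θ = 107°
- Compton wavelength λ_C ≈ 2.4263 pm

Calculate the shift:
Δλ = 2.4263 × (1 - cos(107°))
Δλ = 2.4263 × 1.2924
Δλ = 3.1357 pm

Final wavelength:
λ' = 91.3 + 3.1357 = 94.4357 pm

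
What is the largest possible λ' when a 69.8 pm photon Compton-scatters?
74.6526 pm (at θ = 180°)

The Compton shift is Δλ = λ_C(1 − cos θ).

Since cos θ ranges from −1 to 1, the factor (1 − cos θ) ranges from 0 to 2; the maximum shift occurs at θ = 180° (backscattering):
Δλ_max = 2λ_C = 2 × 2.4263 pm = 4.8526 pm

Maximum scattered wavelength:
λ'_max = λ₀ + Δλ_max = 69.8 + 4.8526 = 74.6526 pm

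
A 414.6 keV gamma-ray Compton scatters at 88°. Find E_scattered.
232.5247 keV

First convert energy to wavelength:
λ = hc/E, with hc ≈ 1239.842 keV·pm (i.e. 1239.842 eV·nm)

For E = 414.6 keV = 414600 eV:
λ = 1239.842 keV·pm / 414.6 keV
λ = 2.9905 pm

Calculate the Compton shift:
Δλ = λ_C(1 - cos(88°)) = 2.4263 × 0.9651
Δλ = 2.3416 pm

Final wavelength:
λ' = 2.9905 + 2.3416 = 5.3321 pm

Final energy:
E' = hc/λ' = 1239.842 / 5.3321 = 232.5247 keV

(Intermediate values are shown rounded; full precision is carried through to the final answer.)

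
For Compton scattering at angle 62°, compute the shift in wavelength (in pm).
1.2872 pm

Using the Compton scattering formula:
Δλ = λ_C(1 - cos θ)

where λ_C = h/(m_e·c) ≈ 2.4263 pm is the Compton wavelength of an electron.

For θ = 62°:
cos(62°) = 0.4695
1 - cos(62°) = 0.5305

Δλ = 2.4263 × 0.5305
Δλ = 1.2872 pm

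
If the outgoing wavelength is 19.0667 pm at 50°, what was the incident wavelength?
18.2000 pm

From λ' = λ + Δλ, we have λ = λ' - Δλ

First calculate the Compton shift:
Δλ = λ_C(1 - cos θ)
Δλ = 2.4263 × (1 - cos(50°))
Δλ = 2.4263 × 0.3572
Δλ = 0.8667 pm

Initial wavelength:
λ = λ' - Δλ
λ = 19.0667 - 0.8667
λ = 18.2000 pm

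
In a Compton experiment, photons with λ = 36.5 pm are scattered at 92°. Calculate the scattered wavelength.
39.0110 pm

Using the Compton scattering formula:
λ' = λ + Δλ = λ + λ_C(1 - cos θ)

Given:
- Initial wavelength λ = 36.5 pm
- Scattering angle θ = 92°
- Compton wavelength λ_C ≈ 2.4263 pm

Calculate the shift:
Δλ = 2.4263 × (1 - cos(92°))
Δλ = 2.4263 × 1.0349
Δλ = 2.5110 pm

Final wavelength:
λ' = 36.5 + 2.5110 = 39.0110 pm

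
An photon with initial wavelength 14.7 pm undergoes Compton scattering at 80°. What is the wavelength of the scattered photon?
16.7050 pm

Using the Compton scattering formula:
λ' = λ + Δλ = λ + λ_C(1 - cos θ)

Given:
- Initial wavelength λ = 14.7 pm
- Scattering angle θ = 80°
- Compton wavelength λ_C ≈ 2.4263 pm

Calculate the shift:
Δλ = 2.4263 × (1 - cos(80°))
Δλ = 2.4263 × 0.8264
Δλ = 2.0050 pm

Final wavelength:
λ' = 14.7 + 2.0050 = 16.7050 pm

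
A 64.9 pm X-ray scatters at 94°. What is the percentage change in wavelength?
3.9993%

Calculate the Compton shift:
Δλ = λ_C(1 - cos(94°))
Δλ = 2.4263 × (1 - cos(94°))
Δλ = 2.4263 × 1.0698
Δλ = 2.5956 pm

Percentage change:
(Δλ/λ₀) × 100 = (2.5956/64.9) × 100
= 3.9993%

(Intermediate values are shown rounded; full precision is carried through to the final answer.)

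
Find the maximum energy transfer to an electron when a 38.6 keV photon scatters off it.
5.0662 keV

Maximum energy transfer occurs at θ = 180° (backscattering).

Initial photon: E₀ = 38.6 keV → λ₀ = 32.1203 pm

Maximum Compton shift (at 180°):
Δλ_max = 2λ_C = 2 × 2.4263 = 4.8526 pm

Final wavelength:
λ' = 32.1203 + 4.8526 = 36.9729 pm

Minimum photon energy (maximum energy to electron):
E'_min = hc/λ' = 33.5338 keV

Maximum electron kinetic energy:
K_max = E₀ - E'_min = 38.6000 - 33.5338 = 5.0662 keV

(Intermediate values are shown rounded; full precision is carried through to the final answer.)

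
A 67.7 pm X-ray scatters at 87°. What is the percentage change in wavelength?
3.3963%

Calculate the Compton shift:
Δλ = λ_C(1 - cos(87°))
Δλ = 2.4263 × (1 - cos(87°))
Δλ = 2.4263 × 0.9477
Δλ = 2.2993 pm

Percentage change:
(Δλ/λ₀) × 100 = (2.2993/67.7) × 100
= 3.3963%

(Intermediate values are shown rounded; full precision is carried through to the final answer.)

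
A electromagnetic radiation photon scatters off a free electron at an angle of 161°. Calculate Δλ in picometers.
4.7204 pm

Using the Compton scattering formula:
Δλ = λ_C(1 - cos θ)

where λ_C = h/(m_e·c) ≈ 2.4263 pm is the Compton wavelength of an electron.

For θ = 161°:
cos(161°) = -0.9455
1 - cos(161°) = 1.9455

Δλ = 2.4263 × 1.9455
Δλ = 4.7204 pm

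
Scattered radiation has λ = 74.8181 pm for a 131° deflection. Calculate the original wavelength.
70.8000 pm

From λ' = λ + Δλ, we have λ = λ' - Δλ

First calculate the Compton shift:
Δλ = λ_C(1 - cos θ)
Δλ = 2.4263 × (1 - cos(131°))
Δλ = 2.4263 × 1.6561
Δλ = 4.0181 pm

Initial wavelength:
λ = λ' - Δλ
λ = 74.8181 - 4.0181
λ = 70.8000 pm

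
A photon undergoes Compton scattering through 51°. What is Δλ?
0.8994 pm

Using the Compton scattering formula:
Δλ = λ_C(1 - cos θ)

where λ_C = h/(m_e·c) ≈ 2.4263 pm is the Compton wavelength of an electron.

For θ = 51°:
cos(51°) = 0.6293
1 - cos(51°) = 0.3707

Δλ = 2.4263 × 0.3707
Δλ = 0.8994 pm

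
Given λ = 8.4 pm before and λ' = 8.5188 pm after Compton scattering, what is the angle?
18.00°

First find the wavelength shift:
Δλ = λ' - λ = 8.5188 - 8.4 = 0.1188 pm

Using Δλ = λ_C(1 - cos θ), with λ_C = h/(m_e·c) ≈ 2.42631024 pm:
cos θ = 1 - Δλ/λ_C
cos θ = 1 - 0.1188/2.42631024
cos θ = 0.951037

θ = arccos(0.951037)
θ = 18.00°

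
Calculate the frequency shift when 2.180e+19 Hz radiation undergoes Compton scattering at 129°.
4.868e+18 Hz (decrease)

Convert frequency to wavelength (c = 299792458 m/s):
λ₀ = c/f₀ = 299792458/2.180e+19 = 1.3751948e-11 m = 13.7519 pm

Calculate Compton shift:
Δλ = λ_C(1 - cos(129°)) = 3.9532 pm

Final wavelength:
λ' = λ₀ + Δλ = 13.7519 + 3.9532 = 17.7052 pm

Final frequency:
f' = c/λ' = 299792458/1.7705184e-11 = 1.6932467e+19 Hz

Frequency shift (decrease):
Δf = f₀ - f' = 2.180e+19 - 1.6932467e+19 = 4.868e+18 Hz

(Intermediate values are shown rounded; full precision is carried through to the final answer.)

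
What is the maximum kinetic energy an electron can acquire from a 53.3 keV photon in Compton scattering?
9.1998 keV

Maximum energy transfer occurs at θ = 180° (backscattering).

Initial photon: E₀ = 53.3 keV → λ₀ = 23.2616 pm

Maximum Compton shift (at 180°):
Δλ_max = 2λ_C = 2 × 2.4263 = 4.8526 pm

Final wavelength:
λ' = 23.2616 + 4.8526 = 28.1142 pm

Minimum photon energy (maximum energy to electron):
E'_min = hc/λ' = 44.1002 keV

Maximum electron kinetic energy:
K_max = E₀ - E'_min = 53.3000 - 44.1002 = 9.1998 keV

(Intermediate values are shown rounded; full precision is carried through to the final answer.)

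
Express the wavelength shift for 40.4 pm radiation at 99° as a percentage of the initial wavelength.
6.9452%

Calculate the Compton shift:
Δλ = λ_C(1 - cos(99°))
Δλ = 2.4263 × (1 - cos(99°))
Δλ = 2.4263 × 1.1564
Δλ = 2.8059 pm

Percentage change:
(Δλ/λ₀) × 100 = (2.8059/40.4) × 100
= 6.9452%

(Intermediate values are shown rounded; full precision is carried through to the final answer.)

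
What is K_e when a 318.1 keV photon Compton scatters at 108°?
142.8258 keV

By energy conservation: K_e = E_initial - E_final

First find the scattered photon energy:
Initial wavelength: λ = hc/E = 3.8976 pm
Compton shift: Δλ = λ_C(1 - cos(108°)) = 3.1761 pm
Final wavelength: λ' = 3.8976 + 3.1761 = 7.0737 pm
Final photon energy: E' = hc/λ' = 175.2742 keV

Electron kinetic energy:
K_e = E - E' = 318.1000 - 175.2742 = 142.8258 keV

(Intermediate values are shown rounded; full precision is carried through to the final answer.)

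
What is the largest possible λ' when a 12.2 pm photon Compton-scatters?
17.0526 pm (at θ = 180°)

The Compton shift is Δλ = λ_C(1 − cos θ).

Since cos θ ranges from −1 to 1, the factor (1 − cos θ) ranges from 0 to 2; the maximum shift occurs at θ = 180° (backscattering):
Δλ_max = 2λ_C = 2 × 2.4263 pm = 4.8526 pm

Maximum scattered wavelength:
λ'_max = λ₀ + Δλ_max = 12.2 + 4.8526 = 17.0526 pm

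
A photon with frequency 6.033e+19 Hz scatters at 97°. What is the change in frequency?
2.135e+19 Hz (decrease)

Convert frequency to wavelength (c = 299792458 m/s):
λ₀ = c/f₀ = 299792458/6.033e+19 = 4.9692103e-12 m = 4.9692 pm

Calculate Compton shift:
Δλ = λ_C(1 - cos(97°)) = 2.7220 pm

Final wavelength:
λ' = λ₀ + Δλ = 4.9692 + 2.7220 = 7.6912 pm

Final frequency:
f' = c/λ' = 299792458/7.6912134e-12 = 3.8978565e+19 Hz

Frequency shift (decrease):
Δf = f₀ - f' = 6.033e+19 - 3.8978565e+19 = 2.135e+19 Hz

(Intermediate values are shown rounded; full precision is carried through to the final answer.)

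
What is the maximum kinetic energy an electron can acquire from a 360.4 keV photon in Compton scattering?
210.8918 keV

Maximum energy transfer occurs at θ = 180° (backscattering).

Initial photon: E₀ = 360.4 keV → λ₀ = 3.4402 pm

Maximum Compton shift (at 180°):
Δλ_max = 2λ_C = 2 × 2.4263 = 4.8526 pm

Final wavelength:
λ' = 3.4402 + 4.8526 = 8.2928 pm

Minimum photon energy (maximum energy to electron):
E'_min = hc/λ' = 149.5082 keV

Maximum electron kinetic energy:
K_max = E₀ - E'_min = 360.4000 - 149.5082 = 210.8918 keV

(Intermediate values are shown rounded; full precision is carried through to the final answer.)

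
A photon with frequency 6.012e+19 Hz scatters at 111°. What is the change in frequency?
2.392e+19 Hz (decrease)

Convert frequency to wavelength (c = 299792458 m/s):
λ₀ = c/f₀ = 299792458/6.012e+19 = 4.9865678e-12 m = 4.9866 pm

Calculate Compton shift:
Δλ = λ_C(1 - cos(111°)) = 3.2958 pm

Final wavelength:
λ' = λ₀ + Δλ = 4.9866 + 3.2958 = 8.2824 pm

Final frequency:
f' = c/λ' = 299792458/8.2823899e-12 = 3.6196371e+19 Hz

Frequency shift (decrease):
Δf = f₀ - f' = 6.012e+19 - 3.6196371e+19 = 2.392e+19 Hz

(Intermediate values are shown rounded; full precision is carried through to the final answer.)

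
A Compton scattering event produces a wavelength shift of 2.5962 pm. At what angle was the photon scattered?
94.02°

From the Compton formula Δλ = λ_C(1 - cos θ), we can solve for θ:

cos θ = 1 - Δλ/λ_C

Given:
- Δλ = 2.5962 pm
- λ_C = h/(m_e·c) ≈ 2.42631024 pm

cos θ = 1 - 2.5962/2.42631024
cos θ = 1 - 1.070020
cos θ = -0.070020

θ = arccos(-0.070020)
θ = 94.02°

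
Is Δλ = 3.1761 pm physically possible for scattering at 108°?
Yes, consistent

Calculate the expected shift for θ = 108°:

Δλ_expected = λ_C(1 - cos(108°))
Δλ_expected = 2.4263 × (1 - cos(108°))
Δλ_expected = 2.4263 × 1.3090
Δλ_expected = 3.1761 pm

Given shift: 3.1761 pm
Expected shift: 3.1761 pm
Difference: 0.0000 pm

The values match. This is consistent with Compton scattering at the stated angle.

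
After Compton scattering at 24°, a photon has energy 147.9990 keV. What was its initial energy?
151.8000 keV

Convert final energy to wavelength (hc ≈ 1239.842 keV·pm):
λ' = hc/E' = 1239.842 / 147.9990 = 8.3774 pm

Calculate the Compton shift:
Δλ = λ_C(1 - cos(24°))
Δλ = 2.4263 × (1 - cos(24°))
Δλ = 0.2098 pm

Initial wavelength:
λ = λ' - Δλ = 8.3774 - 0.2098 = 8.1676 pm

Initial energy:
E = hc/λ = 1239.842 / 8.1676 = 151.8000 keV

(Intermediate values are shown rounded; full precision is carried through to the final answer.)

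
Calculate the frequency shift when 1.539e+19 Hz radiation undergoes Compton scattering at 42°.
4.771e+17 Hz (decrease)

Convert frequency to wavelength (c = 299792458 m/s):
λ₀ = c/f₀ = 299792458/1.539e+19 = 1.9479692e-11 m = 19.4797 pm

Calculate Compton shift:
Δλ = λ_C(1 - cos(42°)) = 0.6232 pm

Final wavelength:
λ' = λ₀ + Δλ = 19.4797 + 0.6232 = 20.1029 pm

Final frequency:
f' = c/λ' = 299792458/2.0102902e-11 = 1.4912894e+19 Hz

Frequency shift (decrease):
Δf = f₀ - f' = 1.539e+19 - 1.4912894e+19 = 4.771e+17 Hz

(Intermediate values are shown rounded; full precision is carried through to the final answer.)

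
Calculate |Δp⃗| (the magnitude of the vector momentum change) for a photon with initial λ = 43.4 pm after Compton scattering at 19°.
5.0323e-24 kg·m/s

Photon momentum magnitude is p = h/λ.

Initial momentum:
p₀ = h/λ = 6.6261e-34/4.3400e-11 = 1.5267e-23 kg·m/s

After scattering:
λ' = λ + Δλ = 43.4 + 0.1322 = 43.5322 pm
p' = h/λ' = 6.6261e-34/4.3532e-11 = 1.5221e-23 kg·m/s

Momentum is a vector; the scattered photon's direction makes angle θ = 19° with the incident direction. The magnitude of the vector change Δp⃗ = p⃗₀ − p⃗' is found from the law of cosines:
|Δp⃗|² = p₀² + p'² − 2p₀p'cos θ
|Δp⃗|² = (1.5267e-23)² + (1.5221e-23)² − 2·1.5267e-23·1.5221e-23·cos(19°)
|Δp⃗| = 5.0323e-24 kg·m/s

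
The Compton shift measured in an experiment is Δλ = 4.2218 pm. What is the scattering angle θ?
137.73°

From the Compton formula Δλ = λ_C(1 - cos θ), we can solve for θ:

cos θ = 1 - Δλ/λ_C

Given:
- Δλ = 4.2218 pm
- λ_C = h/(m_e·c) ≈ 2.42631024 pm

cos θ = 1 - 4.2218/2.42631024
cos θ = 1 - 1.740008
cos θ = -0.740008

θ = arccos(-0.740008)
θ = 137.73°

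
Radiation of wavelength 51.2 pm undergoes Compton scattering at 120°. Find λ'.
54.8395 pm

Using the Compton formula: λ' = λ + λ_C(1 − cos θ)

For θ = 120°, cos θ = -1/2 (exact) = -0.5000, so:
1 − cos 120° = 1 − (-1/2) = 1.5000

Δλ = λ_C × 1.5000 = 2.4263 × 1.5000 = 3.6395 pm

λ' = 51.2 + 3.6395 = 54.8395 pm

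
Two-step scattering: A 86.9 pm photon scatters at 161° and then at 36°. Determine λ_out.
92.0838 pm

Apply Compton shift twice:

First scattering at θ₁ = 161°:
Δλ₁ = λ_C(1 - cos(161°))
Δλ₁ = 2.4263 × 1.9455
Δλ₁ = 4.7204 pm

After first scattering:
λ₁ = 86.9 + 4.7204 = 91.6204 pm

Second scattering at θ₂ = 36°:
Δλ₂ = λ_C(1 - cos(36°))
Δλ₂ = 2.4263 × 0.1910
Δλ₂ = 0.4634 pm

Final wavelength:
λ₂ = 91.6204 + 0.4634 = 92.0838 pm

Total shift: Δλ_total = 4.7204 + 0.4634 = 5.1838 pm

(Intermediate values are shown rounded; full precision is carried through to the final answer.)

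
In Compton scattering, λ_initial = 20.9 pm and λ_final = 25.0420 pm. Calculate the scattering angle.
135.00°

First find the wavelength shift:
Δλ = λ' - λ = 25.0420 - 20.9 = 4.1420 pm

Using Δλ = λ_C(1 - cos θ), with λ_C = h/(m_e·c) ≈ 2.42631024 pm:
cos θ = 1 - Δλ/λ_C
cos θ = 1 - 4.1420/2.42631024
cos θ = -0.707119

θ = arccos(-0.707119)
θ = 135.00°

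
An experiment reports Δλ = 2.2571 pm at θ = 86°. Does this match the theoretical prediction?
Yes, consistent

Calculate the expected shift for θ = 86°:

Δλ_expected = λ_C(1 - cos(86°))
Δλ_expected = 2.4263 × (1 - cos(86°))
Δλ_expected = 2.4263 × 0.9302
Δλ_expected = 2.2571 pm

Given shift: 2.2571 pm
Expected shift: 2.2571 pm
Difference: 0.0000 pm

The values match. This is consistent with Compton scattering at the stated angle.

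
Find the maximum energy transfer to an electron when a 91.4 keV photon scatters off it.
24.0818 keV

Maximum energy transfer occurs at θ = 180° (backscattering).

Initial photon: E₀ = 91.4 keV → λ₀ = 13.5650 pm

Maximum Compton shift (at 180°):
Δλ_max = 2λ_C = 2 × 2.4263 = 4.8526 pm

Final wavelength:
λ' = 13.5650 + 4.8526 = 18.4176 pm

Minimum photon energy (maximum energy to electron):
E'_min = hc/λ' = 67.3182 keV

Maximum electron kinetic energy:
K_max = E₀ - E'_min = 91.4000 - 67.3182 = 24.0818 keV

(Intermediate values are shown rounded; full precision is carried through to the final answer.)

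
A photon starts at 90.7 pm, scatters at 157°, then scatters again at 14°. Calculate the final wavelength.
95.4318 pm

Apply Compton shift twice:

First scattering at θ₁ = 157°:
Δλ₁ = λ_C(1 - cos(157°))
Δλ₁ = 2.4263 × 1.9205
Δλ₁ = 4.6597 pm

After first scattering:
λ₁ = 90.7 + 4.6597 = 95.3597 pm

Second scattering at θ₂ = 14°:
Δλ₂ = λ_C(1 - cos(14°))
Δλ₂ = 2.4263 × 0.0297
Δλ₂ = 0.0721 pm

Final wavelength:
λ₂ = 95.3597 + 0.0721 = 95.4318 pm

Total shift: Δλ_total = 4.6597 + 0.0721 = 4.7318 pm

(Intermediate values are shown rounded; full precision is carried through to the final answer.)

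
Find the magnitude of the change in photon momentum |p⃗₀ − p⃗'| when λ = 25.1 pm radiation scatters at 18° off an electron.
8.2408e-24 kg·m/s

Photon momentum magnitude is p = h/λ.

Initial momentum:
p₀ = h/λ = 6.6261e-34/2.5100e-11 = 2.6399e-23 kg·m/s

After scattering:
λ' = λ + Δλ = 25.1 + 0.1188 = 25.2188 pm
p' = h/λ' = 6.6261e-34/2.5219e-11 = 2.6274e-23 kg·m/s

Momentum is a vector; the scattered photon's direction makes angle θ = 18° with the incident direction. The magnitude of the vector change Δp⃗ = p⃗₀ − p⃗' is found from the law of cosines:
|Δp⃗|² = p₀² + p'² − 2p₀p'cos θ
|Δp⃗|² = (2.6399e-23)² + (2.6274e-23)² − 2·2.6399e-23·2.6274e-23·cos(18°)
|Δp⃗| = 8.2408e-24 kg·m/s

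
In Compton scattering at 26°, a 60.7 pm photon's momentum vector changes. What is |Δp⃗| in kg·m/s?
4.9015e-24 kg·m/s

Photon momentum magnitude is p = h/λ.

Initial momentum:
p₀ = h/λ = 6.6261e-34/6.0700e-11 = 1.0916e-23 kg·m/s

After scattering:
λ' = λ + Δλ = 60.7 + 0.2456 = 60.9456 pm
p' = h/λ' = 6.6261e-34/6.0946e-11 = 1.0872e-23 kg·m/s

Momentum is a vector; the scattered photon's direction makes angle θ = 26° with the incident direction. The magnitude of the vector change Δp⃗ = p⃗₀ − p⃗' is found from the law of cosines:
|Δp⃗|² = p₀² + p'² − 2p₀p'cos θ
|Δp⃗|² = (1.0916e-23)² + (1.0872e-23)² − 2·1.0916e-23·1.0872e-23·cos(26°)
|Δp⃗| = 4.9015e-24 kg·m/s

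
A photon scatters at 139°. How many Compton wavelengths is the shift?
1.7547 λ_C

The Compton shift formula is:
Δλ = λ_C(1 - cos θ)

Dividing both sides by λ_C:
Δλ/λ_C = 1 - cos θ

For θ = 139°:
Δλ/λ_C = 1 - cos(139°)
Δλ/λ_C = 1 - -0.7547
Δλ/λ_C = 1.7547

This means the shift is 1.7547 × λ_C = 4.2575 pm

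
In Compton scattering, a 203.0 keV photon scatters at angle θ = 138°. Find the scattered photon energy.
119.9421 keV

First convert energy to wavelength:
λ = hc/E, with hc ≈ 1239.842 keV·pm (i.e. 1239.842 eV·nm)

For E = 203.0 keV = 203000 eV:
λ = 1239.842 keV·pm / 203.0 keV
λ = 6.1076 pm

Calculate the Compton shift:
Δλ = λ_C(1 - cos(138°)) = 2.4263 × 1.7431
Δλ = 4.2294 pm

Final wavelength:
λ' = 6.1076 + 4.2294 = 10.3370 pm

Final energy:
E' = hc/λ' = 1239.842 / 10.3370 = 119.9421 keV

(Intermediate values are shown rounded; full precision is carried through to the final answer.)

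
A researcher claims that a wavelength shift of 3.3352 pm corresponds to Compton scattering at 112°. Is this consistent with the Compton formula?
Yes, consistent

Calculate the expected shift for θ = 112°:

Δλ_expected = λ_C(1 - cos(112°))
Δλ_expected = 2.4263 × (1 - cos(112°))
Δλ_expected = 2.4263 × 1.3746
Δλ_expected = 3.3352 pm

Given shift: 3.3352 pm
Expected shift: 3.3352 pm
Difference: 0.0000 pm

The values match. This is consistent with Compton scattering at the stated angle.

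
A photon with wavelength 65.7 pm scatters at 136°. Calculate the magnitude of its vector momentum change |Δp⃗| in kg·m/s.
1.8145e-23 kg·m/s

Photon momentum magnitude is p = h/λ.

Initial momentum:
p₀ = h/λ = 6.6261e-34/6.5700e-11 = 1.0085e-23 kg·m/s

After scattering:
λ' = λ + Δλ = 65.7 + 4.1717 = 69.8717 pm
p' = h/λ' = 6.6261e-34/6.9872e-11 = 9.4832e-24 kg·m/s

Momentum is a vector; the scattered photon's direction makes angle θ = 136° with the incident direction. The magnitude of the vector change Δp⃗ = p⃗₀ − p⃗' is found from the law of cosines:
|Δp⃗|² = p₀² + p'² − 2p₀p'cos θ
|Δp⃗|² = (1.0085e-23)² + (9.4832e-24)² − 2·1.0085e-23·9.4832e-24·cos(136°)
|Δp⃗| = 1.8145e-23 kg·m/s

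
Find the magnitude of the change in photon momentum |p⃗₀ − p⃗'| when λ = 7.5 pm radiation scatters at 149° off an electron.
1.3860e-22 kg·m/s

Photon momentum magnitude is p = h/λ.

Initial momentum:
p₀ = h/λ = 6.6261e-34/7.5000e-12 = 8.8348e-23 kg·m/s

After scattering:
λ' = λ + Δλ = 7.5 + 4.5061 = 12.0061 pm
p' = h/λ' = 6.6261e-34/1.2006e-11 = 5.5189e-23 kg·m/s

Momentum is a vector; the scattered photon's direction makes angle θ = 149° with the incident direction. The magnitude of the vector change Δp⃗ = p⃗₀ − p⃗' is found from the law of cosines:
|Δp⃗|² = p₀² + p'² − 2p₀p'cos θ
|Δp⃗|² = (8.8348e-23)² + (5.5189e-23)² − 2·8.8348e-23·5.5189e-23·cos(149°)
|Δp⃗| = 1.3860e-22 kg·m/s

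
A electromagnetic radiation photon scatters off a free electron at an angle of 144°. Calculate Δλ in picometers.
4.3892 pm

Using the Compton scattering formula:
Δλ = λ_C(1 - cos θ)

where λ_C = h/(m_e·c) ≈ 2.4263 pm is the Compton wavelength of an electron.

For θ = 144°:
cos(144°) = -0.8090
1 - cos(144°) = 1.8090

Δλ = 2.4263 × 1.8090
Δλ = 4.3892 pm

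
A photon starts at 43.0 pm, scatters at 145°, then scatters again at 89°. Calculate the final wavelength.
49.7978 pm

Apply Compton shift twice:

First scattering at θ₁ = 145°:
Δλ₁ = λ_C(1 - cos(145°))
Δλ₁ = 2.4263 × 1.8192
Δλ₁ = 4.4138 pm

After first scattering:
λ₁ = 43.0 + 4.4138 = 47.4138 pm

Second scattering at θ₂ = 89°:
Δλ₂ = λ_C(1 - cos(89°))
Δλ₂ = 2.4263 × 0.9825
Δλ₂ = 2.3840 pm

Final wavelength:
λ₂ = 47.4138 + 2.3840 = 49.7978 pm

Total shift: Δλ_total = 4.4138 + 2.3840 = 6.7978 pm

(Intermediate values are shown rounded; full precision is carried through to the final answer.)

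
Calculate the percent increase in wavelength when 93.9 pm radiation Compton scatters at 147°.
4.7510%

Calculate the Compton shift:
Δλ = λ_C(1 - cos(147°))
Δλ = 2.4263 × (1 - cos(147°))
Δλ = 2.4263 × 1.8387
Δλ = 4.4612 pm

Percentage change:
(Δλ/λ₀) × 100 = (4.4612/93.9) × 100
= 4.7510%

(Intermediate values are shown rounded; full precision is carried through to the final answer.)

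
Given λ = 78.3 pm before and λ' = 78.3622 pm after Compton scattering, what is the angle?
13.00°

First find the wavelength shift:
Δλ = λ' - λ = 78.3622 - 78.3 = 0.0622 pm

Using Δλ = λ_C(1 - cos θ), with λ_C = h/(m_e·c) ≈ 2.42631024 pm:
cos θ = 1 - Δλ/λ_C
cos θ = 1 - 0.0622/2.42631024
cos θ = 0.974364

θ = arccos(0.974364)
θ = 13.00°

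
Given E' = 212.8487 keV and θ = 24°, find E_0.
220.8000 keV

Convert final energy to wavelength (hc ≈ 1239.842 keV·pm):
λ' = hc/E' = 1239.842 / 212.8487 = 5.8250 pm

Calculate the Compton shift:
Δλ = λ_C(1 - cos(24°))
Δλ = 2.4263 × (1 - cos(24°))
Δλ = 0.2098 pm

Initial wavelength:
λ = λ' - Δλ = 5.8250 - 0.2098 = 5.6152 pm

Initial energy:
E = hc/λ = 1239.842 / 5.6152 = 220.8000 keV

(Intermediate values are shown rounded; full precision is carried through to the final answer.)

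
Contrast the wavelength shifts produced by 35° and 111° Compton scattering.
111° produces the larger shift by a factor of 7.511

Calculate both shifts using Δλ = λ_C(1 - cos θ):

For θ₁ = 35°:
Δλ₁ = 2.4263 × (1 - cos(35°))
Δλ₁ = 2.4263 × 0.1808
Δλ₁ = 0.4388 pm

For θ₂ = 111°:
Δλ₂ = 2.4263 × (1 - cos(111°))
Δλ₂ = 2.4263 × 1.3584
Δλ₂ = 3.2958 pm

The 111° angle produces the larger shift.
Ratio: 3.2958/0.4388 = 7.511

(Intermediate values are shown rounded; full precision is carried through to the final answer.)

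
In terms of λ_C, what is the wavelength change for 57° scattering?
0.4554 λ_C

The Compton shift formula is:
Δλ = λ_C(1 - cos θ)

Dividing both sides by λ_C:
Δλ/λ_C = 1 - cos θ

For θ = 57°:
Δλ/λ_C = 1 - cos(57°)
Δλ/λ_C = 1 - 0.5446
Δλ/λ_C = 0.4554

This means the shift is 0.4554 × λ_C = 1.1048 pm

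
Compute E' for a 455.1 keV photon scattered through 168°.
164.7865 keV

First convert energy to wavelength:
λ = hc/E, with hc ≈ 1239.842 keV·pm (i.e. 1239.842 eV·nm)

For E = 455.1 keV = 455100 eV:
λ = 1239.842 keV·pm / 455.1 keV
λ = 2.7243 pm

Calculate the Compton shift:
Δλ = λ_C(1 - cos(168°)) = 2.4263 × 1.9781
Δλ = 4.7996 pm

Final wavelength:
λ' = 2.7243 + 4.7996 = 7.5239 pm

Final energy:
E' = hc/λ' = 1239.842 / 7.5239 = 164.7865 keV

(Intermediate values are shown rounded; full precision is carried through to the final answer.)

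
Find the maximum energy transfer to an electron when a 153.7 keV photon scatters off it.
57.7315 keV

Maximum energy transfer occurs at θ = 180° (backscattering).

Initial photon: E₀ = 153.7 keV → λ₀ = 8.0666 pm

Maximum Compton shift (at 180°):
Δλ_max = 2λ_C = 2 × 2.4263 = 4.8526 pm

Final wavelength:
λ' = 8.0666 + 4.8526 = 12.9193 pm

Minimum photon energy (maximum energy to electron):
E'_min = hc/λ' = 95.9685 keV

Maximum electron kinetic energy:
K_max = E₀ - E'_min = 153.7000 - 95.9685 = 57.7315 keV

(Intermediate values are shown rounded; full precision is carried through to the final answer.)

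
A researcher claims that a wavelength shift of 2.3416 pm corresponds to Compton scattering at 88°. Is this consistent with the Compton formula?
Yes, consistent

Calculate the expected shift for θ = 88°:

Δλ_expected = λ_C(1 - cos(88°))
Δλ_expected = 2.4263 × (1 - cos(88°))
Δλ_expected = 2.4263 × 0.9651
Δλ_expected = 2.3416 pm

Given shift: 2.3416 pm
Expected shift: 2.3416 pm
Difference: 0.0000 pm

The values match. This is consistent with Compton scattering at the stated angle.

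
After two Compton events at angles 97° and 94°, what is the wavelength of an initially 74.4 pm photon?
79.7176 pm

Apply Compton shift twice:

First scattering at θ₁ = 97°:
Δλ₁ = λ_C(1 - cos(97°))
Δλ₁ = 2.4263 × 1.1219
Δλ₁ = 2.7220 pm

After first scattering:
λ₁ = 74.4 + 2.7220 = 77.1220 pm

Second scattering at θ₂ = 94°:
Δλ₂ = λ_C(1 - cos(94°))
Δλ₂ = 2.4263 × 1.0698
Δλ₂ = 2.5956 pm

Final wavelength:
λ₂ = 77.1220 + 2.5956 = 79.7176 pm

Total shift: Δλ_total = 2.7220 + 2.5956 = 5.3176 pm

(Intermediate values are shown rounded; full precision is carried through to the final answer.)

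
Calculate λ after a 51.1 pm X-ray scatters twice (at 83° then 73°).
54.9475 pm

Apply Compton shift twice:

First scattering at θ₁ = 83°:
Δλ₁ = λ_C(1 - cos(83°))
Δλ₁ = 2.4263 × 0.8781
Δλ₁ = 2.1306 pm

After first scattering:
λ₁ = 51.1 + 2.1306 = 53.2306 pm

Second scattering at θ₂ = 73°:
Δλ₂ = λ_C(1 - cos(73°))
Δλ₂ = 2.4263 × 0.7076
Δλ₂ = 1.7169 pm

Final wavelength:
λ₂ = 53.2306 + 1.7169 = 54.9475 pm

Total shift: Δλ_total = 2.1306 + 1.7169 = 3.8475 pm

(Intermediate values are shown rounded; full precision is carried through to the final answer.)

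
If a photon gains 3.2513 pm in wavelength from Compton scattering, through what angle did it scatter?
109.88°

From the Compton formula Δλ = λ_C(1 - cos θ), we can solve for θ:

cos θ = 1 - Δλ/λ_C

Given:
- Δλ = 3.2513 pm
- λ_C = h/(m_e·c) ≈ 2.42631024 pm

cos θ = 1 - 3.2513/2.42631024
cos θ = 1 - 1.340018
cos θ = -0.340018

θ = arccos(-0.340018)
θ = 109.88°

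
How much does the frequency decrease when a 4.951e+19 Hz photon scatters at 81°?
1.251e+19 Hz (decrease)

Convert frequency to wavelength (c = 299792458 m/s):
λ₀ = c/f₀ = 299792458/4.951e+19 = 6.0551900e-12 m = 6.0552 pm

Calculate Compton shift:
Δλ = λ_C(1 - cos(81°)) = 2.0468 pm

Final wavelength:
λ' = λ₀ + Δλ = 6.0552 + 2.0468 = 8.1019 pm

Final frequency:
f' = c/λ' = 299792458/8.1019417e-12 = 3.7002544e+19 Hz

Frequency shift (decrease):
Δf = f₀ - f' = 4.951e+19 - 3.7002544e+19 = 1.251e+19 Hz

(Intermediate values are shown rounded; full precision is carried through to the final answer.)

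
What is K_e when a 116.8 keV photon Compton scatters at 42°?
6.4770 keV

By energy conservation: K_e = E_initial - E_final

First find the scattered photon energy:
Initial wavelength: λ = hc/E = 10.6151 pm
Compton shift: Δλ = λ_C(1 - cos(42°)) = 0.6232 pm
Final wavelength: λ' = 10.6151 + 0.6232 = 11.2383 pm
Final photon energy: E' = hc/λ' = 110.3230 keV

Electron kinetic energy:
K_e = E - E' = 116.8000 - 110.3230 = 6.4770 keV

(Intermediate values are shown rounded; full precision is carried through to the final answer.)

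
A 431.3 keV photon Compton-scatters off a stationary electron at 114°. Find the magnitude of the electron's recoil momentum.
2.8982e-22 kg·m/s

The electron is initially at rest, so by conservation of momentum:
p⃗_e = p⃗₀ − p⃗'  (incident photon momentum minus scattered photon momentum)

Photon momentum magnitudes (p = h/λ = E/c):
λ₀ = hc/E₀ = 2.8747 pm → p₀ = h/λ₀ = 2.3050e-22 kg·m/s
Δλ = λ_C(1 − cos 114°) = 3.4132 pm
λ' = 6.2878 pm → p' = h/λ' = 1.0538e-22 kg·m/s

The scattered photon makes angle θ = 114° with the incident direction, so by the law of cosines:
|p⃗_e|² = p₀² + p'² − 2p₀p'cos θ
|p⃗_e|² = (2.3050e-22)² + (1.0538e-22)² − 2·2.3050e-22·1.0538e-22·cos(114°)
|p⃗_e| = 2.8982e-22 kg·m/s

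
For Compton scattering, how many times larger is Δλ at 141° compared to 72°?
141° produces the larger shift by a factor of 2.572

Calculate both shifts using Δλ = λ_C(1 - cos θ):

For θ₁ = 72°:
Δλ₁ = 2.4263 × (1 - cos(72°))
Δλ₁ = 2.4263 × 0.6910
Δλ₁ = 1.6765 pm

For θ₂ = 141°:
Δλ₂ = 2.4263 × (1 - cos(141°))
Δλ₂ = 2.4263 × 1.7771
Δλ₂ = 4.3119 pm

The 141° angle produces the larger shift.
Ratio: 4.3119/1.6765 = 2.572

(Intermediate values are shown rounded; full precision is carried through to the final answer.)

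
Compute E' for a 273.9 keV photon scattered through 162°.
133.8851 keV

First convert energy to wavelength:
λ = hc/E, with hc ≈ 1239.842 keV·pm (i.e. 1239.842 eV·nm)

For E = 273.9 keV = 273900 eV:
λ = 1239.842 keV·pm / 273.9 keV
λ = 4.5266 pm

Calculate the Compton shift:
Δλ = λ_C(1 - cos(162°)) = 2.4263 × 1.9511
Δλ = 4.7339 pm

Final wavelength:
λ' = 4.5266 + 4.7339 = 9.2605 pm

Final energy:
E' = hc/λ' = 1239.842 / 9.2605 = 133.8851 keV

(Intermediate values are shown rounded; full precision is carried through to the final answer.)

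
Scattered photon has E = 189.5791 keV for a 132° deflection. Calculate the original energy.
497.8999 keV

Convert final energy to wavelength (hc ≈ 1239.842 keV·pm):
λ' = hc/E' = 1239.842 / 189.5791 = 6.5400 pm

Calculate the Compton shift:
Δλ = λ_C(1 - cos(132°))
Δλ = 2.4263 × (1 - cos(132°))
Δλ = 4.0498 pm

Initial wavelength:
λ = λ' - Δλ = 6.5400 - 4.0498 = 2.4901 pm

Initial energy:
E = hc/λ = 1239.842 / 2.4901 = 497.8999 keV

(Intermediate values are shown rounded; full precision is carried through to the final answer.)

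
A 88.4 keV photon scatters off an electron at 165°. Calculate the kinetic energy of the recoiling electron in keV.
22.4345 keV

By energy conservation: K_e = E_initial - E_final

First find the scattered photon energy:
Initial wavelength: λ = hc/E = 14.0254 pm
Compton shift: Δλ = λ_C(1 - cos(165°)) = 4.7699 pm
Final wavelength: λ' = 14.0254 + 4.7699 = 18.7953 pm
Final photon energy: E' = hc/λ' = 65.9655 keV

Electron kinetic energy:
K_e = E - E' = 88.4000 - 65.9655 = 22.4345 keV

(Intermediate values are shown rounded; full precision is carried through to the final answer.)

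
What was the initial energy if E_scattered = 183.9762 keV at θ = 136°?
482.9001 keV

Convert final energy to wavelength (hc ≈ 1239.842 keV·pm):
λ' = hc/E' = 1239.842 / 183.9762 = 6.7391 pm

Calculate the Compton shift:
Δλ = λ_C(1 - cos(136°))
Δλ = 2.4263 × (1 - cos(136°))
Δλ = 4.1717 pm

Initial wavelength:
λ = λ' - Δλ = 6.7391 - 4.1717 = 2.5675 pm

Initial energy:
E = hc/λ = 1239.842 / 2.5675 = 482.9001 keV

(Intermediate values are shown rounded; full precision is carried through to the final answer.)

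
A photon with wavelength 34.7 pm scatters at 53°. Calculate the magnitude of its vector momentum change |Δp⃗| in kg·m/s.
1.6816e-23 kg·m/s

Photon momentum magnitude is p = h/λ.

Initial momentum:
p₀ = h/λ = 6.6261e-34/3.4700e-11 = 1.9095e-23 kg·m/s

After scattering:
λ' = λ + Δλ = 34.7 + 0.9661 = 35.6661 pm
p' = h/λ' = 6.6261e-34/3.5666e-11 = 1.8578e-23 kg·m/s

Momentum is a vector; the scattered photon's direction makes angle θ = 53° with the incident direction. The magnitude of the vector change Δp⃗ = p⃗₀ − p⃗' is found from the law of cosines:
|Δp⃗|² = p₀² + p'² − 2p₀p'cos θ
|Δp⃗|² = (1.9095e-23)² + (1.8578e-23)² − 2·1.9095e-23·1.8578e-23·cos(53°)
|Δp⃗| = 1.6816e-23 kg·m/s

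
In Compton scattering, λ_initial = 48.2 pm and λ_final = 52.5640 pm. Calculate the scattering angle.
143.00°

First find the wavelength shift:
Δλ = λ' - λ = 52.5640 - 48.2 = 4.3640 pm

Using Δλ = λ_C(1 - cos θ), with λ_C = h/(m_e·c) ≈ 2.42631024 pm:
cos θ = 1 - Δλ/λ_C
cos θ = 1 - 4.3640/2.42631024
cos θ = -0.798616

θ = arccos(-0.798616)
θ = 143.00°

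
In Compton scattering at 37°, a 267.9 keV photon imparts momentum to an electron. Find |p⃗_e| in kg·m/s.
8.7487e-23 kg·m/s

The electron is initially at rest, so by conservation of momentum:
p⃗_e = p⃗₀ − p⃗'  (incident photon momentum minus scattered photon momentum)

Photon momentum magnitudes (p = h/λ = E/c):
λ₀ = hc/E₀ = 4.6280 pm → p₀ = h/λ₀ = 1.4317e-22 kg·m/s
Δλ = λ_C(1 − cos 37°) = 0.4886 pm
λ' = 5.1166 pm → p' = h/λ' = 1.2950e-22 kg·m/s

The scattered photon makes angle θ = 37° with the incident direction, so by the law of cosines:
|p⃗_e|² = p₀² + p'² − 2p₀p'cos θ
|p⃗_e|² = (1.4317e-22)² + (1.2950e-22)² − 2·1.4317e-22·1.2950e-22·cos(37°)
|p⃗_e| = 8.7487e-23 kg·m/s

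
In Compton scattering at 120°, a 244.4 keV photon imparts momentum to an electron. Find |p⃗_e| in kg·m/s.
1.8105e-22 kg·m/s

The electron is initially at rest, so by conservation of momentum:
p⃗_e = p⃗₀ − p⃗'  (incident photon momentum minus scattered photon momentum)

Photon momentum magnitudes (p = h/λ = E/c):
λ₀ = hc/E₀ = 5.0730 pm → p₀ = h/λ₀ = 1.3061e-22 kg·m/s
Δλ = λ_C(1 − cos 120°) = 3.6395 pm
λ' = 8.7125 pm → p' = h/λ' = 7.6053e-23 kg·m/s

The scattered photon makes angle θ = 120° with the incident direction, so by the law of cosines:
|p⃗_e|² = p₀² + p'² − 2p₀p'cos θ
|p⃗_e|² = (1.3061e-22)² + (7.6053e-23)² − 2·1.3061e-22·7.6053e-23·cos(120°)
|p⃗_e| = 1.8105e-22 kg·m/s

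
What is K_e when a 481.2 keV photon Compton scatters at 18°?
21.2010 keV

By energy conservation: K_e = E_initial - E_final

First find the scattered photon energy:
Initial wavelength: λ = hc/E = 2.5766 pm
Compton shift: Δλ = λ_C(1 - cos(18°)) = 0.1188 pm
Final wavelength: λ' = 2.5766 + 0.1188 = 2.6953 pm
Final photon energy: E' = hc/λ' = 459.9990 keV

Electron kinetic energy:
K_e = E - E' = 481.2000 - 459.9990 = 21.2010 keV

(Intermediate values are shown rounded; full precision is carried through to the final answer.)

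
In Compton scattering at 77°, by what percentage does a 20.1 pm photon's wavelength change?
9.3558%

Calculate the Compton shift:
Δλ = λ_C(1 - cos(77°))
Δλ = 2.4263 × (1 - cos(77°))
Δλ = 2.4263 × 0.7750
Δλ = 1.8805 pm

Percentage change:
(Δλ/λ₀) × 100 = (1.8805/20.1) × 100
= 9.3558%

(Intermediate values are shown rounded; full precision is carried through to the final answer.)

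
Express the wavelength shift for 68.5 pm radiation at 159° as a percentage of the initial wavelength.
6.8489%

Calculate the Compton shift:
Δλ = λ_C(1 - cos(159°))
Δλ = 2.4263 × (1 - cos(159°))
Δλ = 2.4263 × 1.9336
Δλ = 4.6915 pm

Percentage change:
(Δλ/λ₀) × 100 = (4.6915/68.5) × 100
= 6.8489%

(Intermediate values are shown rounded; full precision is carried through to the final answer.)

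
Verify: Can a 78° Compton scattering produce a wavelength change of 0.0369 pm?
No, inconsistent

Calculate the expected shift for θ = 78°:

Δλ_expected = λ_C(1 - cos(78°))
Δλ_expected = 2.4263 × (1 - cos(78°))
Δλ_expected = 2.4263 × 0.7921
Δλ_expected = 1.9219 pm

Given shift: 0.0369 pm
Expected shift: 1.9219 pm
Difference: 1.8850 pm

The values do not match. The given shift corresponds to θ ≈ 10.0°, not 78°.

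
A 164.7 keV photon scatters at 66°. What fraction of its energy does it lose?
0.1605 (or 16.05%)

Calculate initial and final photon energies:

Initial: E₀ = 164.7 keV → λ₀ = 7.5279 pm
Compton shift: Δλ = 1.4394 pm
Final wavelength: λ' = 8.9673 pm
Final energy: E' = 138.2622 keV

Fractional energy loss:
(E₀ - E')/E₀ = (164.7000 - 138.2622)/164.7000
= 26.4378/164.7000
= 0.1605
= 16.05%

(Intermediate values are shown rounded; full precision is carried through to the final answer.)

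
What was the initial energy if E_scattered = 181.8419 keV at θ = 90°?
282.3000 keV

Convert final energy to wavelength (hc ≈ 1239.842 keV·pm):
λ' = hc/E' = 1239.842 / 181.8419 = 6.8182 pm

Calculate the Compton shift:
Δλ = λ_C(1 - cos(90°))
Δλ = 2.4263 × (1 - cos(90°))
Δλ = 2.4263 pm

Initial wavelength:
λ = λ' - Δλ = 6.8182 - 2.4263 = 4.3919 pm

Initial energy:
E = hc/λ = 1239.842 / 4.3919 = 282.3000 keV

(Intermediate values are shown rounded; full precision is carried through to the final answer.)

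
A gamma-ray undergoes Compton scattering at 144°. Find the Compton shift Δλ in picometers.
4.3892 pm

Using the Compton scattering formula:
Δλ = λ_C(1 - cos θ)

where λ_C = h/(m_e·c) ≈ 2.4263 pm is the Compton wavelength of an electron.

For θ = 144°:
cos(144°) = -0.8090
1 - cos(144°) = 1.8090

Δλ = 2.4263 × 1.8090
Δλ = 4.3892 pm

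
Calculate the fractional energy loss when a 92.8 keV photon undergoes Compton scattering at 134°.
0.2353 (or 23.53%)

Calculate initial and final photon energies:

Initial: E₀ = 92.8 keV → λ₀ = 13.3604 pm
Compton shift: Δλ = 4.1118 pm
Final wavelength: λ' = 17.4721 pm
Final energy: E' = 70.9611 keV

Fractional energy loss:
(E₀ - E')/E₀ = (92.8000 - 70.9611)/92.8000
= 21.8389/92.8000
= 0.2353
= 23.53%

(Intermediate values are shown rounded; full precision is carried through to the final answer.)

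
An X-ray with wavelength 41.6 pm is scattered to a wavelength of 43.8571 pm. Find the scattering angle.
86.00°

First find the wavelength shift:
Δλ = λ' - λ = 43.8571 - 41.6 = 2.2571 pm

Using Δλ = λ_C(1 - cos θ), with λ_C = h/(m_e·c) ≈ 2.42631024 pm:
cos θ = 1 - Δλ/λ_C
cos θ = 1 - 2.2571/2.42631024
cos θ = 0.069740

θ = arccos(0.069740)
θ = 86.00°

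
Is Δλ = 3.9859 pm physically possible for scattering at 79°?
No, inconsistent

Calculate the expected shift for θ = 79°:

Δλ_expected = λ_C(1 - cos(79°))
Δλ_expected = 2.4263 × (1 - cos(79°))
Δλ_expected = 2.4263 × 0.8092
Δλ_expected = 1.9633 pm

Given shift: 3.9859 pm
Expected shift: 1.9633 pm
Difference: 2.0226 pm

The values do not match. The given shift corresponds to θ ≈ 130.0°, not 79°.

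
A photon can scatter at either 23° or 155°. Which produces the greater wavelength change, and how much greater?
155° produces the larger shift by a factor of 23.980

Calculate both shifts using Δλ = λ_C(1 - cos θ):

For θ₁ = 23°:
Δλ₁ = 2.4263 × (1 - cos(23°))
Δλ₁ = 2.4263 × 0.0795
Δλ₁ = 0.1929 pm

For θ₂ = 155°:
Δλ₂ = 2.4263 × (1 - cos(155°))
Δλ₂ = 2.4263 × 1.9063
Δλ₂ = 4.6253 pm

The 155° angle produces the larger shift.
Ratio: 4.6253/0.1929 = 23.980

(Intermediate values are shown rounded; full precision is carried through to the final answer.)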